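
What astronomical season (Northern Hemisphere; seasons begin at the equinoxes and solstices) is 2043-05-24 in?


Date: May 24
Astronomical Spring (approx.; exact equinox/solstice day varies by year): March 20 to June 20
May 24 falls within the Spring window

Spring


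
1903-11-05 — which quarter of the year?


Month: November (month 11)
Q1: Jan-Mar, Q2: Apr-Jun, Q3: Jul-Sep, Q4: Oct-Dec

Q4


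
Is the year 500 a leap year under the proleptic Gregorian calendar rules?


Gregorian leap year rule: divisible by 4, but not by 100, unless also by 400.
500 is divisible by 100 but not 400 -> not a leap year

No


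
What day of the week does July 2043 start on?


Target: July 1, 2043
Anchor: Jan 1, 2043. With p = 2043 - 1 = 2042: (p + p//4 - p//100 + p//400) mod 7 = (2042 + 510 - 20 + 5) mod 7 = 2537 mod 7 = 3 -> Thursday (Mon=0 ... Sun=6)
Days before July (Jan-Jun): 181 days
Weekday index = (3 + 181) mod 7 = 2

Wednesday


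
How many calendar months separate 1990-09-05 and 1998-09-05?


From September 1990 to September 1998
8 years * 12 = 96 months = 96

96 months


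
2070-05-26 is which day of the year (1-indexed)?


Date: May 26, 2070
Days in months 1 through 4: 120
Plus 26 days in May

Day of year: 146


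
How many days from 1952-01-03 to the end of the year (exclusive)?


Day of year: 3 of 366
Remaining = 366 - 3

363 days


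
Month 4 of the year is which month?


Month 4 of 12

April


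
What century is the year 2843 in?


Century = (year - 1) // 100 + 1
= (2843 - 1) // 100 + 1
= 2842 // 100 + 1
= 28 + 1

29th century


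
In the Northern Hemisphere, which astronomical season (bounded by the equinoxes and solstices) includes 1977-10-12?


Date: October 12
Astronomical Autumn (approx.; exact equinox/solstice day varies by year): September 22 to December 20
October 12 falls within the Autumn window

Autumn


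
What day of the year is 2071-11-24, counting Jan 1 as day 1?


Date: November 24, 2071
Days in months 1 through 10: 304
Plus 24 days in November

Day of year: 328


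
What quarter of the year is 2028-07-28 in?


Month: July (month 7)
Q1: Jan-Mar, Q2: Apr-Jun, Q3: Jul-Sep, Q4: Oct-Dec

Q3


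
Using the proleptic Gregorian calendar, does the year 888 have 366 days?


Gregorian leap year rule: divisible by 4, but not by 100, unless also by 400.
888 is divisible by 4 but not 100 -> leap year

Yes


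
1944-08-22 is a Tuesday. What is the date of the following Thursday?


Current: Tuesday
Target: Thursday
Days ahead: 2

Next Thursday: 1944-08-24


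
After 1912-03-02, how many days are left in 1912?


Day of year: 62 of 366
Remaining = 366 - 62

304 days


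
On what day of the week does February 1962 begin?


Target: February 1, 1962
Anchor: Jan 1, 1962. With p = 1962 - 1 = 1961: (p + p//4 - p//100 + p//400) mod 7 = (1961 + 490 - 19 + 4) mod 7 = 2436 mod 7 = 0 -> Monday (Mon=0 ... Sun=6)
Days before February (Jan): 31 days
Weekday index = (0 + 31) mod 7 = 3

Thursday


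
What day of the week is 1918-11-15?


Date: November 15, 1918
Anchor: Jan 1, 1918. With p = 1918 - 1 = 1917: (p + p//4 - p//100 + p//400) mod 7 = (1917 + 479 - 19 + 4) mod 7 = 2381 mod 7 = 1 -> Tuesday (Mon=0 ... Sun=6)
Days before November (Jan-Oct): 304; offset = 304 + 15 - 1 = 318
Weekday index = (1 + 318) mod 7 = 4

Day of the week: Friday


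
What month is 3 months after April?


April is month 4
4 + 3 = 7

July


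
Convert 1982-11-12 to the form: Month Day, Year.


ISO 1982-11-12 parses as year=1982, month=11, day=12
Month 11 -> November

November 12, 1982


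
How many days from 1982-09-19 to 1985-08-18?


From 1982-09-19 to 1985-08-18
1982-09-19: days before September = 31 + 28 + 31 + 30 + 31 + 30 + 31 + 31 = 243 (1982 is not a leap year); day of year = 243 + 19 = 262
1985-08-18: days before August = 31 + 28 + 31 + 30 + 31 + 30 + 31 = 212 (1985 is not a leap year); day of year = 212 + 18 = 230
Rest of 1982: 365 - 262 = 103
Full years 1983 (365), 1984 (366): 731
Total = 103 + 731 + 230 = 1064

1064 days


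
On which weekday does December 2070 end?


December 2070 has 31 days
Anchor: Jan 1, 2070. With p = 2070 - 1 = 2069: (p + p//4 - p//100 + p//400) mod 7 = (2069 + 517 - 20 + 5) mod 7 = 2571 mod 7 = 2 -> Wednesday (Mon=0 ... Sun=6)
Days before December (Jan-Nov): 334; December 1 index = (2 + 334) mod 7 = 0 -> Monday
Last day offset: 31 - 1 = 30 days
Weekday index = (0 + 30) mod 7 = 2

Wednesday, December 31


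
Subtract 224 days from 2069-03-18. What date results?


Start: 2069-03-18, subtract 224 days
Back 18 days from March 18 reaches February 28, 2069 -> 206 left
February 2069 has 28 days -> back to January 31, 2069 -> 178 left
January 2069 has 31 days -> back to December 31, 2068 -> 147 left
December 2068 has 31 days -> back to November 30, 2068 -> 116 left
November 2068 has 30 days -> back to October 31, 2068 -> 86 left
October 2068 has 31 days -> back to September 30, 2068 -> 55 left
September 2068 has 30 days -> back to August 31, 2068 -> 25 left
August 2068: 31 - 25 = 6 -> lands on August 6

Result: 2068-08-06


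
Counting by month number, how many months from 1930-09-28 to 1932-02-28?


From September 1930 to February 1932
2 years * 12 = 24 months, minus 7 months = 17

17 months


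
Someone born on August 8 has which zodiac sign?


Date: August 8
Conventional tropical zodiac dates: Leo from July 23 onward; Virgo starts August 23
August 8 falls within the Leo range

Leo


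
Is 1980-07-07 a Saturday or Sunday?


Anchor: Jan 1, 1980. With p = 1980 - 1 = 1979: (p + p//4 - p//100 + p//400) mod 7 = (1979 + 494 - 19 + 4) mod 7 = 2458 mod 7 = 1 -> Tuesday (Mon=0 ... Sun=6)
Day of year: 189; offset = 188
Weekday index = (1 + 188) mod 7 = 0 -> Monday
Weekend days: Saturday, Sunday

No


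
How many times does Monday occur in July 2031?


July 2031 has 31 days
Anchor: Jan 1, 2031. With p = 2031 - 1 = 2030: (p + p//4 - p//100 + p//400) mod 7 = (2030 + 507 - 20 + 5) mod 7 = 2522 mod 7 = 2 -> Wednesday (Mon=0 ... Sun=6)
Days before July (Jan-Jun): 181; July 1 index = (2 + 181) mod 7 = 1 -> Tuesday
First Monday is July 7
Mondays: 7, 14, 21, 28

4 Mondays


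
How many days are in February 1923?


February 1923 (leap year: no)

28 days


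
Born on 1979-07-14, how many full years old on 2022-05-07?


Birth: 1979-07-14
Reference: 2022-05-07
Year difference: 2022 - 1979 = 43
Birthday not yet reached in 2022, subtract 1

42 years old


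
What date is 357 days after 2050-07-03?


Start: 2050-07-03, add 357 days
July 2050 has 31 days: 31 - 3 = 28 days to July 31 -> 329 left
August 2050 has 31 days -> 298 left
September 2050 has 30 days -> 268 left
October 2050 has 31 days -> 237 left
November 2050 has 30 days -> 207 left
December 2050 has 31 days -> 176 left
January 2051 has 31 days -> 145 left
February 2051 has 28 days -> 117 left
March 2051 has 31 days -> 86 left
April 2051 has 30 days -> 56 left
May 2051 has 31 days -> 25 left
June 2051: 25 <= 30 -> lands on June 25

Result: 2051-06-25


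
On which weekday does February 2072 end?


February 2072 has 29 days
Anchor: Jan 1, 2072. With p = 2072 - 1 = 2071: (p + p//4 - p//100 + p//400) mod 7 = (2071 + 517 - 20 + 5) mod 7 = 2573 mod 7 = 4 -> Friday (Mon=0 ... Sun=6)
Days before February (Jan): 31; February 1 index = (4 + 31) mod 7 = 0 -> Monday
Last day offset: 29 - 1 = 28 days
Weekday index = (0 + 28) mod 7 = 0

Monday, February 29


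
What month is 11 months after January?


January is month 1
1 + 11 = 12

December


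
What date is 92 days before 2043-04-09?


Start: 2043-04-09, subtract 92 days
Back 9 days from April 9 reaches March 31, 2043 -> 83 left
March 2043 has 31 days -> back to February 28, 2043 -> 52 left
February 2043 has 28 days -> back to January 31, 2043 -> 24 left
January 2043: 31 - 24 = 7 -> lands on January 7

Result: 2043-01-07


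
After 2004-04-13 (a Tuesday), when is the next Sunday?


Current: Tuesday
Target: Sunday
Days ahead: 5

Next Sunday: 2004-04-18


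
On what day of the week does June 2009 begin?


Target: June 1, 2009
Anchor: Jan 1, 2009. With p = 2009 - 1 = 2008: (p + p//4 - p//100 + p//400) mod 7 = (2008 + 502 - 20 + 5) mod 7 = 2495 mod 7 = 3 -> Thursday (Mon=0 ... Sun=6)
Days before June (Jan-May): 151 days
Weekday index = (3 + 151) mod 7 = 0

Monday


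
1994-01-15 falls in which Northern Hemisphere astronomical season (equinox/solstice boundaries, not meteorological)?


Date: January 15
Astronomical Winter (approx.; exact equinox/solstice day varies by year): December 21 to March 19
January 15 falls within the Winter window

Winter


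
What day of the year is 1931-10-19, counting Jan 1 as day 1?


Date: October 19, 1931
Days in months 1 through 9: 273
Plus 19 days in October

Day of year: 292


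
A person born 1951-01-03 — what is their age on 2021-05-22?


Birth: 1951-01-03
Reference: 2021-05-22
Year difference: 2021 - 1951 = 70

70 years old


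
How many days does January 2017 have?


January 2017

31 days


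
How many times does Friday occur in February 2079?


February 2079 has 28 days
Anchor: Jan 1, 2079. With p = 2079 - 1 = 2078: (p + p//4 - p//100 + p//400) mod 7 = (2078 + 519 - 20 + 5) mod 7 = 2582 mod 7 = 6 -> Sunday (Mon=0 ... Sun=6)
Days before February (Jan): 31; February 1 index = (6 + 31) mod 7 = 2 -> Wednesday
First Friday is February 3
Fridays: 3, 10, 17, 24

4 Fridays


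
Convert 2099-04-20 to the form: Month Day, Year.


ISO 2099-04-20 parses as year=2099, month=04, day=20
Month 4 -> April

April 20, 2099


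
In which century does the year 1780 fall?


Century = (year - 1) // 100 + 1
= (1780 - 1) // 100 + 1
= 1779 // 100 + 1
= 17 + 1

18th century


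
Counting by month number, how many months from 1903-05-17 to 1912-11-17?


From May 1903 to November 1912
9 years * 12 = 108 months, plus 6 months = 114

114 months


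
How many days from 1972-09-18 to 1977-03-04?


From 1972-09-18 to 1977-03-04
1972-09-18: days before September = 31 + 29 + 31 + 30 + 31 + 30 + 31 + 31 = 244 (1972 is a leap year); day of year = 244 + 18 = 262
1977-03-04: days before March = 31 + 28 = 59 (1977 is not a leap year); day of year = 59 + 4 = 63
Rest of 1972: 366 - 262 = 104
Full years 1973 (365), 1974 (365), 1975 (365), 1976 (366): 1461
Total = 104 + 1461 + 63 = 1628

1628 days


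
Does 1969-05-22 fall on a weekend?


Anchor: Jan 1, 1969. With p = 1969 - 1 = 1968: (p + p//4 - p//100 + p//400) mod 7 = (1968 + 492 - 19 + 4) mod 7 = 2445 mod 7 = 2 -> Wednesday (Mon=0 ... Sun=6)
Day of year: 142; offset = 141
Weekday index = (2 + 141) mod 7 = 3 -> Thursday
Weekend days: Saturday, Sunday

No


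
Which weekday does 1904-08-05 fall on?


Date: August 5, 1904
Anchor: Jan 1, 1904. With p = 1904 - 1 = 1903: (p + p//4 - p//100 + p//400) mod 7 = (1903 + 475 - 19 + 4) mod 7 = 2363 mod 7 = 4 -> Friday (Mon=0 ... Sun=6)
Days before August (Jan-Jul): 213; offset = 213 + 5 - 1 = 217
Weekday index = (4 + 217) mod 7 = 4

Day of the week: Friday


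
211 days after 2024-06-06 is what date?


Start: 2024-06-06, add 211 days
June 2024 has 30 days: 30 - 6 = 24 days to June 30 -> 187 left
July 2024 has 31 days -> 156 left
August 2024 has 31 days -> 125 left
September 2024 has 30 days -> 95 left
October 2024 has 31 days -> 64 left
November 2024 has 30 days -> 34 left
December 2024 has 31 days -> 3 left
January 2025: 3 <= 31 -> lands on January 3

Result: 2025-01-03


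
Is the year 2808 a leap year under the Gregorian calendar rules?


Gregorian leap year rule: divisible by 4, but not by 100, unless also by 400.
2808 is divisible by 4 but not 100 -> leap year

Yes


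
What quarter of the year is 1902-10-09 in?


Month: October (month 10)
Q1: Jan-Mar, Q2: Apr-Jun, Q3: Jul-Sep, Q4: Oct-Dec

Q4


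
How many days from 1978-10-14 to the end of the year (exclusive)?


Day of year: 287 of 365
Remaining = 365 - 287

78 days


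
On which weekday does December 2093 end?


December 2093 has 31 days
Anchor: Jan 1, 2093. With p = 2093 - 1 = 2092: (p + p//4 - p//100 + p//400) mod 7 = (2092 + 523 - 20 + 5) mod 7 = 2600 mod 7 = 3 -> Thursday (Mon=0 ... Sun=6)
Days before December (Jan-Nov): 334; December 1 index = (3 + 334) mod 7 = 1 -> Tuesday
Last day offset: 31 - 1 = 30 days
Weekday index = (1 + 30) mod 7 = 3

Thursday, December 31


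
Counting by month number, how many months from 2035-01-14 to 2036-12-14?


From January 2035 to December 2036
1 year * 12 = 12 months, plus 11 months = 23

23 months


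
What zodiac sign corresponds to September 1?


Date: September 1
Conventional tropical zodiac dates: Virgo from August 23 onward; Libra starts September 23
September 1 falls within the Virgo range

Virgo


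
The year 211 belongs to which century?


Century = (year - 1) // 100 + 1
= (211 - 1) // 100 + 1
= 210 // 100 + 1
= 2 + 1

3rd century


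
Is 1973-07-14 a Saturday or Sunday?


Anchor: Jan 1, 1973. With p = 1973 - 1 = 1972: (p + p//4 - p//100 + p//400) mod 7 = (1972 + 493 - 19 + 4) mod 7 = 2450 mod 7 = 0 -> Monday (Mon=0 ... Sun=6)
Day of year: 195; offset = 194
Weekday index = (0 + 194) mod 7 = 5 -> Saturday
Weekend days: Saturday, Sunday

Yes


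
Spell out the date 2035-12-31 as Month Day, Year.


ISO 2035-12-31 parses as year=2035, month=12, day=31
Month 12 -> December

December 31, 2035


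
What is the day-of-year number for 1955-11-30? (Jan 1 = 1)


Date: November 30, 1955
Days in months 1 through 10: 304
Plus 30 days in November

Day of year: 334


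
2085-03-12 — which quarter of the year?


Month: March (month 3)
Q1: Jan-Mar, Q2: Apr-Jun, Q3: Jul-Sep, Q4: Oct-Dec

Q1


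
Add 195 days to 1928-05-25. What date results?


Start: 1928-05-25, add 195 days
May 1928 has 31 days: 31 - 25 = 6 days to May 31 -> 189 left
June 1928 has 30 days -> 159 left
July 1928 has 31 days -> 128 left
August 1928 has 31 days -> 97 left
September 1928 has 30 days -> 67 left
October 1928 has 31 days -> 36 left
November 1928 has 30 days -> 6 left
December 1928: 6 <= 31 -> lands on December 6

Result: 1928-12-06


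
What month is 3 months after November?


November is month 11
11 + 3 = 14; wrap: 14 - 12 = 2

February


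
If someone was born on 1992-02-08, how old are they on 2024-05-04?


Birth: 1992-02-08
Reference: 2024-05-04
Year difference: 2024 - 1992 = 32

32 years old


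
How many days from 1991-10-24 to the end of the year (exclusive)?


Day of year: 297 of 365
Remaining = 365 - 297

68 days


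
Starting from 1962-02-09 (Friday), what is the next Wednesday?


Current: Friday
Target: Wednesday
Days ahead: 5

Next Wednesday: 1962-02-14


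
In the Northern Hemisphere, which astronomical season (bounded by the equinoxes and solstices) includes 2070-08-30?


Date: August 30
Astronomical Summer (approx.; exact equinox/solstice day varies by year): June 21 to September 21
August 30 falls within the Summer window

Summer


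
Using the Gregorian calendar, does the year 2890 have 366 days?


Gregorian leap year rule: divisible by 4, but not by 100, unless also by 400.
2890 is not divisible by 4 -> not a leap year

No


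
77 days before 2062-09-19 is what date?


Start: 2062-09-19, subtract 77 days
Back 19 days from September 19 reaches August 31, 2062 -> 58 left
August 2062 has 31 days -> back to July 31, 2062 -> 27 left
July 2062: 31 - 27 = 4 -> lands on July 4

Result: 2062-07-04


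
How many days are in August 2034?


August 2034

31 days


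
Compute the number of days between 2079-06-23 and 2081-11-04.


From 2079-06-23 to 2081-11-04
2079-06-23: days before June = 31 + 28 + 31 + 30 + 31 = 151 (2079 is not a leap year); day of year = 151 + 23 = 174
2081-11-04: days before November = 31 + 28 + 31 + 30 + 31 + 30 + 31 + 31 + 30 + 31 = 304 (2081 is not a leap year); day of year = 304 + 4 = 308
Rest of 2079: 365 - 174 = 191
Full years 2080 (366): 366
Total = 191 + 366 + 308 = 865

865 days


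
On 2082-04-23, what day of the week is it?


Date: April 23, 2082
Anchor: Jan 1, 2082. With p = 2082 - 1 = 2081: (p + p//4 - p//100 + p//400) mod 7 = (2081 + 520 - 20 + 5) mod 7 = 2586 mod 7 = 3 -> Thursday (Mon=0 ... Sun=6)
Days before April (Jan-Mar): 90; offset = 90 + 23 - 1 = 112
Weekday index = (3 + 112) mod 7 = 3

Day of the week: Thursday


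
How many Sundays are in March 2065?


March 2065 has 31 days
Anchor: Jan 1, 2065. With p = 2065 - 1 = 2064: (p + p//4 - p//100 + p//400) mod 7 = (2064 + 516 - 20 + 5) mod 7 = 2565 mod 7 = 3 -> Thursday (Mon=0 ... Sun=6)
Days before March (Jan-Feb): 59; March 1 index = (3 + 59) mod 7 = 6 -> Sunday
First Sunday is March 1
Sundays: 1, 8, 15, 22, 29

5 Sundays


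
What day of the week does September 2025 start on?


Target: September 1, 2025
Anchor: Jan 1, 2025. With p = 2025 - 1 = 2024: (p + p//4 - p//100 + p//400) mod 7 = (2024 + 506 - 20 + 5) mod 7 = 2515 mod 7 = 2 -> Wednesday (Mon=0 ... Sun=6)
Days before September (Jan-Aug): 243 days
Weekday index = (2 + 243) mod 7 = 0

Monday


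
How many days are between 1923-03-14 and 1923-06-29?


From 1923-03-14 to 1923-06-29
1923-03-14: days before March = 31 + 28 = 59 (1923 is not a leap year); day of year = 59 + 14 = 73
1923-06-29: days before June = 31 + 28 + 31 + 30 + 31 = 151 (1923 is not a leap year); day of year = 151 + 29 = 180
Same year: 180 - 73 = 107

107 days


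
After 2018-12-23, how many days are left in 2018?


Day of year: 357 of 365
Remaining = 365 - 357

8 days


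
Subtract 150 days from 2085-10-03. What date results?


Start: 2085-10-03, subtract 150 days
Back 3 days from October 3 reaches September 30, 2085 -> 147 left
September 2085 has 30 days -> back to August 31, 2085 -> 117 left
August 2085 has 31 days -> back to July 31, 2085 -> 86 left
July 2085 has 31 days -> back to June 30, 2085 -> 55 left
June 2085 has 30 days -> back to May 31, 2085 -> 25 left
May 2085: 31 - 25 = 6 -> lands on May 6

Result: 2085-05-06


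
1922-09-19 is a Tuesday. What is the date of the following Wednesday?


Current: Tuesday
Target: Wednesday
Days ahead: 1

Next Wednesday: 1922-09-20


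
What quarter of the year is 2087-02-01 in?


Month: February (month 2)
Q1: Jan-Mar, Q2: Apr-Jun, Q3: Jul-Sep, Q4: Oct-Dec

Q1


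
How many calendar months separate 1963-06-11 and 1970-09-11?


From June 1963 to September 1970
7 years * 12 = 84 months, plus 3 months = 87

87 months


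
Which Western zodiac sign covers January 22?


Date: January 22
Conventional tropical zodiac dates: Aquarius from January 20 onward; Pisces starts February 19
January 22 falls within the Aquarius range

Aquarius


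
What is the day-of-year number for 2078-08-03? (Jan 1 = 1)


Date: August 3, 2078
Days in months 1 through 7: 212
Plus 3 days in August

Day of year: 215


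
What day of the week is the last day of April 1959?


April 1959 has 30 days
Anchor: Jan 1, 1959. With p = 1959 - 1 = 1958: (p + p//4 - p//100 + p//400) mod 7 = (1958 + 489 - 19 + 4) mod 7 = 2432 mod 7 = 3 -> Thursday (Mon=0 ... Sun=6)
Days before April (Jan-Mar): 90; April 1 index = (3 + 90) mod 7 = 2 -> Wednesday
Last day offset: 30 - 1 = 29 days
Weekday index = (2 + 29) mod 7 = 3

Thursday, April 30


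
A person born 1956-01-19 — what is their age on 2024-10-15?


Birth: 1956-01-19
Reference: 2024-10-15
Year difference: 2024 - 1956 = 68

68 years old


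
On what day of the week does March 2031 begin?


Target: March 1, 2031
Anchor: Jan 1, 2031. With p = 2031 - 1 = 2030: (p + p//4 - p//100 + p//400) mod 7 = (2030 + 507 - 20 + 5) mod 7 = 2522 mod 7 = 2 -> Wednesday (Mon=0 ... Sun=6)
Days before March (Jan-Feb): 59 days
Weekday index = (2 + 59) mod 7 = 5

Saturday


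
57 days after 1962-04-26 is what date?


Start: 1962-04-26, add 57 days
April 1962 has 30 days: 30 - 26 = 4 days to April 30 -> 53 left
May 1962 has 31 days -> 22 left
June 1962: 22 <= 30 -> lands on June 22

Result: 1962-06-22


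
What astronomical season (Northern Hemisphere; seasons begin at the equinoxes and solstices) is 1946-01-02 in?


Date: January 2
Astronomical Winter (approx.; exact equinox/solstice day varies by year): December 21 to March 19
January 2 falls within the Winter window

Winter


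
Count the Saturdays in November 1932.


November 1932 has 30 days
Anchor: Jan 1, 1932. With p = 1932 - 1 = 1931: (p + p//4 - p//100 + p//400) mod 7 = (1931 + 482 - 19 + 4) mod 7 = 2398 mod 7 = 4 -> Friday (Mon=0 ... Sun=6)
Days before November (Jan-Oct): 305; November 1 index = (4 + 305) mod 7 = 1 -> Tuesday
First Saturday is November 5
Saturdays: 5, 12, 19, 26

4 Saturdays


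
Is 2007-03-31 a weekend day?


Anchor: Jan 1, 2007. With p = 2007 - 1 = 2006: (p + p//4 - p//100 + p//400) mod 7 = (2006 + 501 - 20 + 5) mod 7 = 2492 mod 7 = 0 -> Monday (Mon=0 ... Sun=6)
Day of year: 90; offset = 89
Weekday index = (0 + 89) mod 7 = 5 -> Saturday
Weekend days: Saturday, Sunday

Yes


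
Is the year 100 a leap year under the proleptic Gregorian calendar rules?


Gregorian leap year rule: divisible by 4, but not by 100, unless also by 400.
100 is divisible by 100 but not 400 -> not a leap year

No


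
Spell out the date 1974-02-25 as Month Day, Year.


ISO 1974-02-25 parses as year=1974, month=02, day=25
Month 2 -> February

February 25, 1974


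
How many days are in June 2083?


June 2083

30 days


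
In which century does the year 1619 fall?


Century = (year - 1) // 100 + 1
= (1619 - 1) // 100 + 1
= 1618 // 100 + 1
= 16 + 1

17th century


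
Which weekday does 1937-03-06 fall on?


Date: March 6, 1937
Anchor: Jan 1, 1937. With p = 1937 - 1 = 1936: (p + p//4 - p//100 + p//400) mod 7 = (1936 + 484 - 19 + 4) mod 7 = 2405 mod 7 = 4 -> Friday (Mon=0 ... Sun=6)
Days before March (Jan-Feb): 59; offset = 59 + 6 - 1 = 64
Weekday index = (4 + 64) mod 7 = 5

Day of the week: Saturday


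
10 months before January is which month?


January is month 1
1 - 10 = -9; wrap: -9 + 12 = 3

March


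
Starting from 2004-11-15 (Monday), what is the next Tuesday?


Current: Monday
Target: Tuesday
Days ahead: 1

Next Tuesday: 2004-11-16


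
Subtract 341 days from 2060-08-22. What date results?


Start: 2060-08-22, subtract 341 days
Back 22 days from August 22 reaches July 31, 2060 -> 319 left
July 2060 has 31 days -> back to June 30, 2060 -> 288 left
June 2060 has 30 days -> back to May 31, 2060 -> 258 left
May 2060 has 31 days -> back to April 30, 2060 -> 227 left
April 2060 has 30 days -> back to March 31, 2060 -> 197 left
March 2060 has 31 days -> back to February 29, 2060 -> 166 left
February 2060 has 29 days -> back to January 31, 2060 -> 137 left
January 2060 has 31 days -> back to December 31, 2059 -> 106 left
December 2059 has 31 days -> back to November 30, 2059 -> 75 left
November 2059 has 30 days -> back to October 31, 2059 -> 45 left
October 2059 has 31 days -> back to September 30, 2059 -> 14 left
September 2059: 30 - 14 = 16 -> lands on September 16

Result: 2059-09-16


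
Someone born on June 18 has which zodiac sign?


Date: June 18
Conventional tropical zodiac dates: Gemini from May 21 onward; Cancer starts June 21
June 18 falls within the Gemini range

Gemini


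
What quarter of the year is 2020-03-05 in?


Month: March (month 3)
Q1: Jan-Mar, Q2: Apr-Jun, Q3: Jul-Sep, Q4: Oct-Dec

Q1


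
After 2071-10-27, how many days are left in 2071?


Day of year: 300 of 365
Remaining = 365 - 300

65 days


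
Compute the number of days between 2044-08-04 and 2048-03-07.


From 2044-08-04 to 2048-03-07
2044-08-04: days before August = 31 + 29 + 31 + 30 + 31 + 30 + 31 = 213 (2044 is a leap year); day of year = 213 + 4 = 217
2048-03-07: days before March = 31 + 29 = 60 (2048 is a leap year); day of year = 60 + 7 = 67
Rest of 2044: 366 - 217 = 149
Full years 2045 (365), 2046 (365), 2047 (365): 1095
Total = 149 + 1095 + 67 = 1311

1311 days


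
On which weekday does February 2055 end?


February 2055 has 28 days
Anchor: Jan 1, 2055. With p = 2055 - 1 = 2054: (p + p//4 - p//100 + p//400) mod 7 = (2054 + 513 - 20 + 5) mod 7 = 2552 mod 7 = 4 -> Friday (Mon=0 ... Sun=6)
Days before February (Jan): 31; February 1 index = (4 + 31) mod 7 = 0 -> Monday
Last day offset: 28 - 1 = 27 days
Weekday index = (0 + 27) mod 7 = 6

Sunday, February 28


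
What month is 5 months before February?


February is month 2
2 - 5 = -3; wrap: -3 + 12 = 9

September


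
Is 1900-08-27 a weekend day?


Anchor: Jan 1, 1900. With p = 1900 - 1 = 1899: (p + p//4 - p//100 + p//400) mod 7 = (1899 + 474 - 18 + 4) mod 7 = 2359 mod 7 = 0 -> Monday (Mon=0 ... Sun=6)
Day of year: 239; offset = 238
Weekday index = (0 + 238) mod 7 = 0 -> Monday
Weekend days: Saturday, Sunday

No


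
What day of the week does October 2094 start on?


Target: October 1, 2094
Anchor: Jan 1, 2094. With p = 2094 - 1 = 2093: (p + p//4 - p//100 + p//400) mod 7 = (2093 + 523 - 20 + 5) mod 7 = 2601 mod 7 = 4 -> Friday (Mon=0 ... Sun=6)
Days before October (Jan-Sep): 273 days
Weekday index = (4 + 273) mod 7 = 4

Friday


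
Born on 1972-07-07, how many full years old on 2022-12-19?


Birth: 1972-07-07
Reference: 2022-12-19
Year difference: 2022 - 1972 = 50

50 years old


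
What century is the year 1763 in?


Century = (year - 1) // 100 + 1
= (1763 - 1) // 100 + 1
= 1762 // 100 + 1
= 17 + 1

18th century


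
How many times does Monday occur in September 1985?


September 1985 has 30 days
Anchor: Jan 1, 1985. With p = 1985 - 1 = 1984: (p + p//4 - p//100 + p//400) mod 7 = (1984 + 496 - 19 + 4) mod 7 = 2465 mod 7 = 1 -> Tuesday (Mon=0 ... Sun=6)
Days before September (Jan-Aug): 243; September 1 index = (1 + 243) mod 7 = 6 -> Sunday
First Monday is September 2
Mondays: 2, 9, 16, 23, 30

5 Mondays


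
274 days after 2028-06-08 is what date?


Start: 2028-06-08, add 274 days
June 2028 has 30 days: 30 - 8 = 22 days to June 30 -> 252 left
July 2028 has 31 days -> 221 left
August 2028 has 31 days -> 190 left
September 2028 has 30 days -> 160 left
October 2028 has 31 days -> 129 left
November 2028 has 30 days -> 99 left
December 2028 has 31 days -> 68 left
January 2029 has 31 days -> 37 left
February 2029 has 28 days -> 9 left
March 2029: 9 <= 31 -> lands on March 9

Result: 2029-03-09


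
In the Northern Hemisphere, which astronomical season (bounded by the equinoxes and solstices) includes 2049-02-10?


Date: February 10
Astronomical Winter (approx.; exact equinox/solstice day varies by year): December 21 to March 19
February 10 falls within the Winter window

Winter


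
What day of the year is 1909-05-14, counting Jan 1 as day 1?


Date: May 14, 1909
Days in months 1 through 4: 120
Plus 14 days in May

Day of year: 134


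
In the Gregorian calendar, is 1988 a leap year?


Gregorian leap year rule: divisible by 4, but not by 100, unless also by 400.
1988 is divisible by 4 but not 100 -> leap year

Yes


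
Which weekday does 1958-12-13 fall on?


Date: December 13, 1958
Anchor: Jan 1, 1958. With p = 1958 - 1 = 1957: (p + p//4 - p//100 + p//400) mod 7 = (1957 + 489 - 19 + 4) mod 7 = 2431 mod 7 = 2 -> Wednesday (Mon=0 ... Sun=6)
Days before December (Jan-Nov): 334; offset = 334 + 13 - 1 = 346
Weekday index = (2 + 346) mod 7 = 5

Day of the week: Saturday


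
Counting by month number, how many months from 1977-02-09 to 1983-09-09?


From February 1977 to September 1983
6 years * 12 = 72 months, plus 7 months = 79

79 months


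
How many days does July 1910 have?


July 1910

31 days


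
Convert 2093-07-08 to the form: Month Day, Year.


ISO 2093-07-08 parses as year=2093, month=07, day=08
Month 7 -> July

July 8, 2093


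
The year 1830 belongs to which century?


Century = (year - 1) // 100 + 1
= (1830 - 1) // 100 + 1
= 1829 // 100 + 1
= 18 + 1

19th century


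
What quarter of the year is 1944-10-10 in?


Month: October (month 10)
Q1: Jan-Mar, Q2: Apr-Jun, Q3: Jul-Sep, Q4: Oct-Dec

Q4


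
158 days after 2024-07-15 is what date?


Start: 2024-07-15, add 158 days
July 2024 has 31 days: 31 - 15 = 16 days to July 31 -> 142 left
August 2024 has 31 days -> 111 left
September 2024 has 30 days -> 81 left
October 2024 has 31 days -> 50 left
November 2024 has 30 days -> 20 left
December 2024: 20 <= 31 -> lands on December 20

Result: 2024-12-20


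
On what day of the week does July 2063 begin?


Target: July 1, 2063
Anchor: Jan 1, 2063. With p = 2063 - 1 = 2062: (p + p//4 - p//100 + p//400) mod 7 = (2062 + 515 - 20 + 5) mod 7 = 2562 mod 7 = 0 -> Monday (Mon=0 ... Sun=6)
Days before July (Jan-Jun): 181 days
Weekday index = (0 + 181) mod 7 = 6

Sunday


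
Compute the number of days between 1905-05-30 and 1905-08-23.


From 1905-05-30 to 1905-08-23
1905-05-30: days before May = 31 + 28 + 31 + 30 = 120 (1905 is not a leap year); day of year = 120 + 30 = 150
1905-08-23: days before August = 31 + 28 + 31 + 30 + 31 + 30 + 31 = 212 (1905 is not a leap year); day of year = 212 + 23 = 235
Same year: 235 - 150 = 85

85 days


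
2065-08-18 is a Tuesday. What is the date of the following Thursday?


Current: Tuesday
Target: Thursday
Days ahead: 2

Next Thursday: 2065-08-20


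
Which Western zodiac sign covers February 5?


Date: February 5
Conventional tropical zodiac dates: Aquarius from January 20 onward; Pisces starts February 19
February 5 falls within the Aquarius range

Aquarius


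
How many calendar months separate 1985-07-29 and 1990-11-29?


From July 1985 to November 1990
5 years * 12 = 60 months, plus 4 months = 64

64 months


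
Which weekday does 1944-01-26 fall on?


Date: January 26, 1944
Anchor: Jan 1, 1944. With p = 1944 - 1 = 1943: (p + p//4 - p//100 + p//400) mod 7 = (1943 + 485 - 19 + 4) mod 7 = 2413 mod 7 = 5 -> Saturday (Mon=0 ... Sun=6)
Days into year = 26 - 1 = 25
Weekday index = (5 + 25) mod 7 = 2

Day of the week: Wednesday


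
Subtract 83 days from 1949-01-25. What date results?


Start: 1949-01-25, subtract 83 days
Back 25 days from January 25 reaches December 31, 1948 -> 58 left
December 1948 has 31 days -> back to November 30, 1948 -> 27 left
November 1948: 30 - 27 = 3 -> lands on November 3

Result: 1948-11-03


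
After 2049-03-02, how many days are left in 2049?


Day of year: 61 of 365
Remaining = 365 - 61

304 days


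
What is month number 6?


Month 6 of 12

June


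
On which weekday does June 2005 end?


June 2005 has 30 days
Anchor: Jan 1, 2005. With p = 2005 - 1 = 2004: (p + p//4 - p//100 + p//400) mod 7 = (2004 + 501 - 20 + 5) mod 7 = 2490 mod 7 = 5 -> Saturday (Mon=0 ... Sun=6)
Days before June (Jan-May): 151; June 1 index = (5 + 151) mod 7 = 2 -> Wednesday
Last day offset: 30 - 1 = 29 days
Weekday index = (2 + 29) mod 7 = 3

Thursday, June 30


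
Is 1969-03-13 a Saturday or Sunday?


Anchor: Jan 1, 1969. With p = 1969 - 1 = 1968: (p + p//4 - p//100 + p//400) mod 7 = (1968 + 492 - 19 + 4) mod 7 = 2445 mod 7 = 2 -> Wednesday (Mon=0 ... Sun=6)
Day of year: 72; offset = 71
Weekday index = (2 + 71) mod 7 = 3 -> Thursday
Weekend days: Saturday, Sunday

No


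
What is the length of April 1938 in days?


April 1938

30 days


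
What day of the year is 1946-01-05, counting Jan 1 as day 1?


Date: January 5, 1946
No months before January
Plus 5 days in January

Day of year: 5


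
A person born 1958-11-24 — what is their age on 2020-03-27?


Birth: 1958-11-24
Reference: 2020-03-27
Year difference: 2020 - 1958 = 62
Birthday not yet reached in 2020, subtract 1

61 years old


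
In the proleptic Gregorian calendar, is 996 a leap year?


Gregorian leap year rule: divisible by 4, but not by 100, unless also by 400.
996 is divisible by 4 but not 100 -> leap year

Yes


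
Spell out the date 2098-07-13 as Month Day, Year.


ISO 2098-07-13 parses as year=2098, month=07, day=13
Month 7 -> July

July 13, 2098


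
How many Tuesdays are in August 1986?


August 1986 has 31 days
Anchor: Jan 1, 1986. With p = 1986 - 1 = 1985: (p + p//4 - p//100 + p//400) mod 7 = (1985 + 496 - 19 + 4) mod 7 = 2466 mod 7 = 2 -> Wednesday (Mon=0 ... Sun=6)
Days before August (Jan-Jul): 212; August 1 index = (2 + 212) mod 7 = 4 -> Friday
First Tuesday is August 5
Tuesdays: 5, 12, 19, 26

4 Tuesdays


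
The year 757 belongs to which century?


Century = (year - 1) // 100 + 1
= (757 - 1) // 100 + 1
= 756 // 100 + 1
= 7 + 1

8th century


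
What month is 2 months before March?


March is month 3
3 - 2 = 1

January


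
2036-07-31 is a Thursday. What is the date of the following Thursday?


Current: Thursday
Target: Thursday
Days ahead: 7

Next Thursday: 2036-08-07


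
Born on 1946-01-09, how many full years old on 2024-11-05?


Birth: 1946-01-09
Reference: 2024-11-05
Year difference: 2024 - 1946 = 78

78 years old


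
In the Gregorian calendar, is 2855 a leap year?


Gregorian leap year rule: divisible by 4, but not by 100, unless also by 400.
2855 is not divisible by 4 -> not a leap year

No


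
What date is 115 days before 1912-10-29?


Start: 1912-10-29, subtract 115 days
Back 29 days from October 29 reaches September 30, 1912 -> 86 left
September 1912 has 30 days -> back to August 31, 1912 -> 56 left
August 1912 has 31 days -> back to July 31, 1912 -> 25 left
July 1912: 31 - 25 = 6 -> lands on July 6

Result: 1912-07-06


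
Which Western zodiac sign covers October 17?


Date: October 17
Conventional tropical zodiac dates: Libra from September 23 onward; Scorpio starts October 23
October 17 falls within the Libra range

Libra


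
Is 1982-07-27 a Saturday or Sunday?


Anchor: Jan 1, 1982. With p = 1982 - 1 = 1981: (p + p//4 - p//100 + p//400) mod 7 = (1981 + 495 - 19 + 4) mod 7 = 2461 mod 7 = 4 -> Friday (Mon=0 ... Sun=6)
Day of year: 208; offset = 207
Weekday index = (4 + 207) mod 7 = 1 -> Tuesday
Weekend days: Saturday, Sunday

No


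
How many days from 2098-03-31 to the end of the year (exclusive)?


Day of year: 90 of 365
Remaining = 365 - 90

275 days


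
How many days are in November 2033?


November 2033

30 days


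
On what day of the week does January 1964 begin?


Target: January 1, 1964
Anchor: Jan 1, 1964. With p = 1964 - 1 = 1963: (p + p//4 - p//100 + p//400) mod 7 = (1963 + 490 - 19 + 4) mod 7 = 2438 mod 7 = 2 -> Wednesday (Mon=0 ... Sun=6)
Offset from anchor: 0 days
Weekday index = (2 + 0) mod 7 = 2

Wednesday


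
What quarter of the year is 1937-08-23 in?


Month: August (month 8)
Q1: Jan-Mar, Q2: Apr-Jun, Q3: Jul-Sep, Q4: Oct-Dec

Q3


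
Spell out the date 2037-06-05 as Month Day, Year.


ISO 2037-06-05 parses as year=2037, month=06, day=05
Month 6 -> June

June 5, 2037


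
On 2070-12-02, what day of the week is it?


Date: December 2, 2070
Anchor: Jan 1, 2070. With p = 2070 - 1 = 2069: (p + p//4 - p//100 + p//400) mod 7 = (2069 + 517 - 20 + 5) mod 7 = 2571 mod 7 = 2 -> Wednesday (Mon=0 ... Sun=6)
Days before December (Jan-Nov): 334; offset = 334 + 2 - 1 = 335
Weekday index = (2 + 335) mod 7 = 1

Day of the week: Tuesday


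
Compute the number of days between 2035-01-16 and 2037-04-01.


From 2035-01-16 to 2037-04-01
2035-01-16: day of year = 16
2037-04-01: days before April = 31 + 28 + 31 = 90 (2037 is not a leap year); day of year = 90 + 1 = 91
Rest of 2035: 365 - 16 = 349
Full years 2036 (366): 366
Total = 349 + 366 + 91 = 806

806 days


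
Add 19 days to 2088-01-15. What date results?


Start: 2088-01-15, add 19 days
January 2088 has 31 days: 31 - 15 = 16 days to January 31 -> 3 left
February 2088: 3 <= 29 -> lands on February 3

Result: 2088-02-03


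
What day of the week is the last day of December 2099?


December 2099 has 31 days
Anchor: Jan 1, 2099. With p = 2099 - 1 = 2098: (p + p//4 - p//100 + p//400) mod 7 = (2098 + 524 - 20 + 5) mod 7 = 2607 mod 7 = 3 -> Thursday (Mon=0 ... Sun=6)
Days before December (Jan-Nov): 334; December 1 index = (3 + 334) mod 7 = 1 -> Tuesday
Last day offset: 31 - 1 = 30 days
Weekday index = (1 + 30) mod 7 = 3

Thursday, December 31


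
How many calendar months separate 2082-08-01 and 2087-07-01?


From August 2082 to July 2087
5 years * 12 = 60 months, minus 1 month = 59

59 months


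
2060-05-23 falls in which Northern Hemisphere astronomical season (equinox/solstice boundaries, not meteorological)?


Date: May 23
Astronomical Spring (approx.; exact equinox/solstice day varies by year): March 20 to June 20
May 23 falls within the Spring window

Spring


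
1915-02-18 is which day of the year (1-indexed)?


Date: February 18, 1915
Days in months 1 through 1: 31
Plus 18 days in February

Day of year: 49


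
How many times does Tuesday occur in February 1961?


February 1961 has 28 days
Anchor: Jan 1, 1961. With p = 1961 - 1 = 1960: (p + p//4 - p//100 + p//400) mod 7 = (1960 + 490 - 19 + 4) mod 7 = 2435 mod 7 = 6 -> Sunday (Mon=0 ... Sun=6)
Days before February (Jan): 31; February 1 index = (6 + 31) mod 7 = 2 -> Wednesday
First Tuesday is February 7
Tuesdays: 7, 14, 21, 28

4 Tuesdays


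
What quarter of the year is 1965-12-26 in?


Month: December (month 12)
Q1: Jan-Mar, Q2: Apr-Jun, Q3: Jul-Sep, Q4: Oct-Dec

Q4


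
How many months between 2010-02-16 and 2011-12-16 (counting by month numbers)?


From February 2010 to December 2011
1 year * 12 = 12 months, plus 10 months = 22

22 months


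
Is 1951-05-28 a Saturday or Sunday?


Anchor: Jan 1, 1951. With p = 1951 - 1 = 1950: (p + p//4 - p//100 + p//400) mod 7 = (1950 + 487 - 19 + 4) mod 7 = 2422 mod 7 = 0 -> Monday (Mon=0 ... Sun=6)
Day of year: 148; offset = 147
Weekday index = (0 + 147) mod 7 = 0 -> Monday
Weekend days: Saturday, Sunday

No


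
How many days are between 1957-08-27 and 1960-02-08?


From 1957-08-27 to 1960-02-08
1957-08-27: days before August = 31 + 28 + 31 + 30 + 31 + 30 + 31 = 212 (1957 is not a leap year); day of year = 212 + 27 = 239
1960-02-08: days before February = 31; day of year = 31 + 8 = 39
Rest of 1957: 365 - 239 = 126
Full years 1958 (365), 1959 (365): 730
Total = 126 + 730 + 39 = 895

895 days


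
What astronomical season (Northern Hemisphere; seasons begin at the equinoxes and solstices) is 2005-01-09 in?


Date: January 9
Astronomical Winter (approx.; exact equinox/solstice day varies by year): December 21 to March 19
January 9 falls within the Winter window

Winter


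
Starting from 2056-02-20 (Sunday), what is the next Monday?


Current: Sunday
Target: Monday
Days ahead: 1

Next Monday: 2056-02-21


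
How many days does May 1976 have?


May 1976

31 days


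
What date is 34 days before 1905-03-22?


Start: 1905-03-22, subtract 34 days
Back 22 days from March 22 reaches February 28, 1905 -> 12 left
February 1905: 28 - 12 = 16 -> lands on February 16

Result: 1905-02-16


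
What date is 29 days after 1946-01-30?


Start: 1946-01-30, add 29 days
January 1946 has 31 days: 31 - 30 = 1 day to January 31 -> 28 left
February 1946: 28 <= 28 -> lands on February 28

Result: 1946-02-28


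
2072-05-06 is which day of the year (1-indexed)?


Date: May 6, 2072
Days in months 1 through 4: 121
Plus 6 days in May

Day of year: 127


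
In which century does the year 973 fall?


Century = (year - 1) // 100 + 1
= (973 - 1) // 100 + 1
= 972 // 100 + 1
= 9 + 1

10th century


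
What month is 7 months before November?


November is month 11
11 - 7 = 4

April


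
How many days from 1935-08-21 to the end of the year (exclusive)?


Day of year: 233 of 365
Remaining = 365 - 233

132 days


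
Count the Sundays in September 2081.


September 2081 has 30 days
Anchor: Jan 1, 2081. With p = 2081 - 1 = 2080: (p + p//4 - p//100 + p//400) mod 7 = (2080 + 520 - 20 + 5) mod 7 = 2585 mod 7 = 2 -> Wednesday (Mon=0 ... Sun=6)
Days before September (Jan-Aug): 243; September 1 index = (2 + 243) mod 7 = 0 -> Monday
First Sunday is September 7
Sundays: 7, 14, 21, 28

4 Sundays
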